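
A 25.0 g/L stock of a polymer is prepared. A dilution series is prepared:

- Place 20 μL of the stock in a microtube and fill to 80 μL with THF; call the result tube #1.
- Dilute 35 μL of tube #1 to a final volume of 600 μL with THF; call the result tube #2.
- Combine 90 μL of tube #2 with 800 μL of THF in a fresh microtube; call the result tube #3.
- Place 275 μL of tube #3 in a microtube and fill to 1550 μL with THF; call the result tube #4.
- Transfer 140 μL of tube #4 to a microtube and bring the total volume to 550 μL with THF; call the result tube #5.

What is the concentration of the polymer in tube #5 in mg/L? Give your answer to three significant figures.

Step 1: 20 μL brought to 80 μL → factor 80/20 = 4
Step 2: 35 μL brought to 600 μL → factor 600/35 = 17.143
Step 3: 90 μL + 800 μL = 890 μL total → factor 890/90 = 9.8889
Step 4: 275 μL brought to 1550 μL → factor 1550/275 = 5.6364
Step 5: 140 μL brought to 550 μL → factor 550/140 = 3.9286
Dilution factor through tube #5 = 4 × 17.143 × 9.8889 × 5.6364 × 3.9286 = 15015
[tube #5] = 25.0 g/L / 15015 = 0.001665 g/L = 1.67 mg/L

1.67 mg/L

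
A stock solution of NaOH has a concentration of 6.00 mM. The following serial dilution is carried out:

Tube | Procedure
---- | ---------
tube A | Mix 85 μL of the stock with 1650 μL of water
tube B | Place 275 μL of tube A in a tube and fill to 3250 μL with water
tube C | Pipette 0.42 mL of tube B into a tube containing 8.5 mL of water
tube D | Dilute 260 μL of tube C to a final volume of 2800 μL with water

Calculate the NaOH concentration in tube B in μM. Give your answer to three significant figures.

Step 1: 85 μL + 1650 μL = 1735 μL total → factor 1735/85 = 20.412
Step 2: 275 μL brought to 3250 μL → factor 3250/275 = 11.818
Dilution factor through tube B = 20.412 × 11.818 = 241.23
[tube B] = 6.00 mM / 241.23 = 0.02487 mM = 24.9 μM

24.9 μM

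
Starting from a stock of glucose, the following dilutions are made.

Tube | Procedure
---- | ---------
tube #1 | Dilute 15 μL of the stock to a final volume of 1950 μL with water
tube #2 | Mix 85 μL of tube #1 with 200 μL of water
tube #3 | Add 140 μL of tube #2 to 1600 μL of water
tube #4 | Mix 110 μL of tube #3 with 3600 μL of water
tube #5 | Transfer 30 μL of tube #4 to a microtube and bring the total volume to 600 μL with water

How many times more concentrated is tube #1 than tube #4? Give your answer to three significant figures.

1.41 × 10^3

Step 1: 15 μL brought to 1950 μL → factor 1950/15 = 130
Step 2: 85 μL + 200 μL = 285 μL total → factor 285/85 = 3.3529
Step 3: 140 μL + 1600 μL = 1740 μL total → factor 1740/140 = 12.429
Step 4: 110 μL + 3600 μL = 3710 μL total → factor 3710/110 = 33.727
Dilution factor to tube #1 = 130; to tube #4 = 1.8271 × 10^5
[tube #1]/[tube #4] = (factor to tube #4)/(factor to tube #1) = 1.8271 × 10^5/130 = 1.41 × 10^3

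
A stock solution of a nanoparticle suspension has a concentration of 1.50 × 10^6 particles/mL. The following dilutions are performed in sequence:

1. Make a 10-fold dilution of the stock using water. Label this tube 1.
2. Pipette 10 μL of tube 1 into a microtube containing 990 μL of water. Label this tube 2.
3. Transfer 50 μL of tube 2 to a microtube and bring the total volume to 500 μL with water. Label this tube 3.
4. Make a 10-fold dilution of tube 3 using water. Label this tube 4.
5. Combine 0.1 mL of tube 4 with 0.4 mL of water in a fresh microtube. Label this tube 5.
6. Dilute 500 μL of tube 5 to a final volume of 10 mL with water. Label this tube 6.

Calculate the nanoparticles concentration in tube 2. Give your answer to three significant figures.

1.50 × 10^3 particles/mL

Step 1: 10-fold → factor 10
Step 2: 10 μL + 990 μL = 1000 μL total → factor 1000/10 = 100
Dilution factor through tube 2 = 10 × 100 = 1000
[tube 2] = 1.50 × 10^6 particles/mL / 1000 = 1.50 × 10^3 particles/mL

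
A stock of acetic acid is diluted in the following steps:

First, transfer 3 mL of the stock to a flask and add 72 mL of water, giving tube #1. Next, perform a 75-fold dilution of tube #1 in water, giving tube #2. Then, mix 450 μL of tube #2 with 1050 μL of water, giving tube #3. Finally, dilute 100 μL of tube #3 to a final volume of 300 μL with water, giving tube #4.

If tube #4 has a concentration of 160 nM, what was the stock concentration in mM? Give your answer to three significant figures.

Step 1: 3 mL + 72 mL = 75 mL total → factor 75/3 = 25
Step 2: 75-fold → factor 75
Step 3: 450 μL + 1050 μL = 1500 μL total → factor 1500/450 = 3.3333
Step 4: 100 μL brought to 300 μL → factor 300/100 = 3
Overall dilution factor = 25 × 75 × 3.3333 × 3 = 18750
Stock = 160 nM × 18750 = 3.000 × 10^6 nM = 3.00 mM

3.00 mM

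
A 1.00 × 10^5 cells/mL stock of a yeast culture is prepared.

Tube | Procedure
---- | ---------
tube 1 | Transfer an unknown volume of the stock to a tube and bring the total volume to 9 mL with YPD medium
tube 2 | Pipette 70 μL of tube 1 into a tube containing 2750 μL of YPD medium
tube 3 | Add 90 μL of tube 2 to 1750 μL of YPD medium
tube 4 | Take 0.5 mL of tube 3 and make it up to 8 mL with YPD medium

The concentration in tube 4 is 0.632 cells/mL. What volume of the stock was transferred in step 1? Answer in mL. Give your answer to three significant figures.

Step 1: v brought to 9 mL → factor = 9 mL/v
Step 2: 70 μL + 2750 μL = 2820 μL total → factor 2820/70 = 40.286
Step 3: 90 μL + 1750 μL = 1840 μL total → factor 1840/90 = 20.444
Step 4: 0.5 mL brought to 8 mL → factor 8/0.5 = 16
Product of known-step factors = 13178
Overall factor = 1.00 × 10^5 cells/mL / (0.632 cells/mL) = 1.5823 × 10^5
Step-1 factor = 1.5823 × 10^5 / 13178 = 12.007
v = 9 mL / 12.007 = 0.750 mL

0.750 mL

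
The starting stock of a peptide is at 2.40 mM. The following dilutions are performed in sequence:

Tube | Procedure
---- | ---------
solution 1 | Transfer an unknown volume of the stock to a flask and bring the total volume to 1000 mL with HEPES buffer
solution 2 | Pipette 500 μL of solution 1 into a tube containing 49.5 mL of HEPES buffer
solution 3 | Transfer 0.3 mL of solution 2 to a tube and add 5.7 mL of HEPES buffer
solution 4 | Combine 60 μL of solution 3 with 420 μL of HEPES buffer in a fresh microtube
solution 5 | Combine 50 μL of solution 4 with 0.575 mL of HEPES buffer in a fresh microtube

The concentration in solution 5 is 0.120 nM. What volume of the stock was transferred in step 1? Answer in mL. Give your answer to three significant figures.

10.0 mL

Step 1: v brought to 1000 mL → factor = 1000 mL/v
Step 2: 500 μL + 49.5 mL = 50000 μL total → factor 50000/500 = 100
Step 3: 0.3 mL + 5.7 mL = 6 mL total → factor 6/0.3 = 20
Step 4: 60 μL + 420 μL = 480 μL total → factor 480/60 = 8
Step 5: 50 μL + 0.575 mL = 625 μL total → factor 625/50 = 12.5
Product of known-step factors = 2 × 10^5
Overall factor = 2.40 mM / (0.120 nM) = 2 × 10^7
Step-1 factor = 2 × 10^7 / 2 × 10^5 = 100
v = 1000 mL / 100 = 10.0 mL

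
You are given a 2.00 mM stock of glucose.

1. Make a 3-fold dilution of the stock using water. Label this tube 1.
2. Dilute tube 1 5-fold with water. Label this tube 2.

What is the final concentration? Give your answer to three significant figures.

Step 1: 3-fold → factor 3
Step 2: 5-fold → factor 5
Overall dilution factor = 3 × 5 = 15
Final = 2.00 mM / 15 = 0.133 mM

0.133 mM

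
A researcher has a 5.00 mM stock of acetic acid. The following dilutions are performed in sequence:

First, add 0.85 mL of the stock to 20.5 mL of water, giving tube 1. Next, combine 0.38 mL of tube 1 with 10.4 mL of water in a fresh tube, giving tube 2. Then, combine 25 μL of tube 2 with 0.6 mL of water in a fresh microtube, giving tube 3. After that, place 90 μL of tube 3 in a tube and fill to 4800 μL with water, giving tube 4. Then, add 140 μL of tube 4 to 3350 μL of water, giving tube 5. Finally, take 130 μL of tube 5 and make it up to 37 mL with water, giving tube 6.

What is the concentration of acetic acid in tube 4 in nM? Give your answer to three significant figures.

Step 1: 0.85 mL + 20.5 mL = 21.35 mL total → factor 21.35/0.85 = 25.118
Step 2: 0.38 mL + 10.4 mL = 10.78 mL total → factor 10.78/0.38 = 28.368
Step 3: 25 μL + 0.6 mL = 625 μL total → factor 625/25 = 25
Step 4: 90 μL brought to 4800 μL → factor 4800/90 = 53.333
Dilution factor through tube 4 = 25.118 × 28.368 × 25 × 53.333 = 9.5006 × 10^5
[tube 4] = 5.00 mM / 9.5006 × 10^5 = 5.263 × 10^-6 mM = 5.26 nM

5.26 nM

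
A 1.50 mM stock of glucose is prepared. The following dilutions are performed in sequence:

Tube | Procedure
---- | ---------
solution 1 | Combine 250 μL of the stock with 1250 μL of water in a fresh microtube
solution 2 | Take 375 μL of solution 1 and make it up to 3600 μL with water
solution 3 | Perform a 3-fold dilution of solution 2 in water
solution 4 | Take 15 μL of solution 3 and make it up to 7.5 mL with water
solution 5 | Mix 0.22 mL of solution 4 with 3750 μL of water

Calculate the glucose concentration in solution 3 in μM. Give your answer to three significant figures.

Step 1: 250 μL + 1250 μL = 1500 μL total → factor 1500/250 = 6
Step 2: 375 μL brought to 3600 μL → factor 3600/375 = 9.6
Step 3: 3-fold → factor 3
Dilution factor through solution 3 = 6 × 9.6 × 3 = 172.8
[solution 3] = 1.50 mM / 172.8 = 0.008681 mM = 8.68 μM

8.68 μM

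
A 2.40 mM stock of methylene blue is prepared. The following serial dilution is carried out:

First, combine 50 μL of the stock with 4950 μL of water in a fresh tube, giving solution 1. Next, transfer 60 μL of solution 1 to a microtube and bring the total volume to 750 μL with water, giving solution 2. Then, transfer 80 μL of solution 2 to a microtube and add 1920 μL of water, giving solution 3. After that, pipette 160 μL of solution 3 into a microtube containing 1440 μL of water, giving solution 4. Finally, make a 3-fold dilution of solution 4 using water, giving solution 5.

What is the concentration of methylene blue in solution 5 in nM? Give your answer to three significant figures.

2.56 nM

Step 1: 50 μL + 4950 μL = 5000 μL total → factor 5000/50 = 100
Step 2: 60 μL brought to 750 μL → factor 750/60 = 12.5
Step 3: 80 μL + 1920 μL = 2000 μL total → factor 2000/80 = 25
Step 4: 160 μL + 1440 μL = 1600 μL total → factor 1600/160 = 10
Step 5: 3-fold → factor 3
Overall dilution factor = 100 × 12.5 × 25 × 10 × 3 = 9.375 × 10^5
Final = 2.40 mM / 9.375 × 10^5 = 2.560 × 10^-6 mM = 2.56 nM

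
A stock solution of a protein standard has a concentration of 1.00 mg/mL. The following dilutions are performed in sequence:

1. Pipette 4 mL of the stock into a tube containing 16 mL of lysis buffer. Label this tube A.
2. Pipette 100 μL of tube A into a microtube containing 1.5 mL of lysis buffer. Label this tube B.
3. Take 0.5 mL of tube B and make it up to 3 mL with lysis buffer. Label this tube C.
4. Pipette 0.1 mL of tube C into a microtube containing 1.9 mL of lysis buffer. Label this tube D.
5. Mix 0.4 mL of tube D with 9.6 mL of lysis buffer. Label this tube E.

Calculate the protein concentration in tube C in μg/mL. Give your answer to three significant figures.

2.08 μg/mL

Step 1: 4 mL + 16 mL = 20 mL total → factor 20/4 = 5
Step 2: 100 μL + 1.5 mL = 1600 μL total → factor 1600/100 = 16
Step 3: 0.5 mL brought to 3 mL → factor 3/0.5 = 6
Dilution factor through tube C = 5 × 16 × 6 = 480
[tube C] = 1.00 mg/mL / 480 = 0.002083 mg/mL = 2.08 μg/mL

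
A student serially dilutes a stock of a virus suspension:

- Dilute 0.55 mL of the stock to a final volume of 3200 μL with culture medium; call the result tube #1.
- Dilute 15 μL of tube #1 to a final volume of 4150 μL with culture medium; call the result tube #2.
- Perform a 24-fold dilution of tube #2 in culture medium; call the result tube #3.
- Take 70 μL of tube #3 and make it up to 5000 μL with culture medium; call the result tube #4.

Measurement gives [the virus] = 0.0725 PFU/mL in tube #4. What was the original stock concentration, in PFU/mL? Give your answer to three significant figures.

Step 1: 0.55 mL brought to 3200 μL → factor 3.2/0.55 = 5.8182
Step 2: 15 μL brought to 4150 μL → factor 4150/15 = 276.67
Step 3: 24-fold → factor 24
Step 4: 70 μL brought to 5000 μL → factor 5000/70 = 71.429
Overall dilution factor = 5.8182 × 276.67 × 24 × 71.429 = 2.7595 × 10^6
Stock = 0.0725 PFU/mL × 2.7595 × 10^6 = 2.00 × 10^5 PFU/mL

2.00 × 10^5 PFU/mL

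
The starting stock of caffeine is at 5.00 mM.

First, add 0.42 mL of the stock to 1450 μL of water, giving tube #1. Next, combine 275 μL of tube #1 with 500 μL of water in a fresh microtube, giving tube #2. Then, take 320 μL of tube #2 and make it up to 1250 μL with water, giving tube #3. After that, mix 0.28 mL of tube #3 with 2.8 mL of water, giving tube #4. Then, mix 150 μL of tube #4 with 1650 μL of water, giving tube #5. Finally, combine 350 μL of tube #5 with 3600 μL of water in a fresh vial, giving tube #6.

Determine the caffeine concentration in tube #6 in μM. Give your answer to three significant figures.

0.0685 μM

Step 1: 0.42 mL + 1450 μL = 1.87 mL total → factor 1.87/0.42 = 4.4524
Step 2: 275 μL + 500 μL = 775 μL total → factor 775/275 = 2.8182
Step 3: 320 μL brought to 1250 μL → factor 1250/320 = 3.9062
Step 4: 0.28 mL + 2.8 mL = 3.08 mL total → factor 3.08/0.28 = 11
Step 5: 150 μL + 1650 μL = 1800 μL total → factor 1800/150 = 12
Step 6: 350 μL + 3600 μL = 3950 μL total → factor 3950/350 = 11.286
Overall dilution factor = 4.4524 × 2.8182 × 3.9062 × 11 × 12 × 11.286 = 73017
Final = 5.00 mM / 73017 = 6.848 × 10^-5 mM = 0.0685 μM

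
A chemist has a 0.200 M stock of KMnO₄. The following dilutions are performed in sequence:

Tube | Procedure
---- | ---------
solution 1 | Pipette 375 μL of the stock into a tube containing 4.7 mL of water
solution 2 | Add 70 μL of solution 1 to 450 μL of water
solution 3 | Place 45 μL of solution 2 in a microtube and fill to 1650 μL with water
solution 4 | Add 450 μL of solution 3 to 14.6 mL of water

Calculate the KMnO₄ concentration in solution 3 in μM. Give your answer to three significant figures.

Step 1: 375 μL + 4.7 mL = 5075 μL total → factor 5075/375 = 13.533
Step 2: 70 μL + 450 μL = 520 μL total → factor 520/70 = 7.4286
Step 3: 45 μL brought to 1650 μL → factor 1650/45 = 36.667
Dilution factor through solution 3 = 13.533 × 7.4286 × 36.667 = 3686.2
[solution 3] = 0.200 M / 3686.2 = 5.426 × 10^-5 M = 54.3 μM

54.3 μM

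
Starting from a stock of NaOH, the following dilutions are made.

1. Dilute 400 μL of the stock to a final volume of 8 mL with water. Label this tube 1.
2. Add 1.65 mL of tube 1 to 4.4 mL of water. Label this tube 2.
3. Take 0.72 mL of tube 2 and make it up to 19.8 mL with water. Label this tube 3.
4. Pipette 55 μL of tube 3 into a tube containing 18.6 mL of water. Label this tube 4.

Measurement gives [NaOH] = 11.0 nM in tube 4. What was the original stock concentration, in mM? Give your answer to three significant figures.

Step 1: 400 μL brought to 8 mL → factor 8000/400 = 20
Step 2: 1.65 mL + 4.4 mL = 6.05 mL total → factor 6.05/1.65 = 3.6667
Step 3: 0.72 mL brought to 19.8 mL → factor 19.8/0.72 = 27.5
Step 4: 55 μL + 18.6 mL = 18655 μL total → factor 18655/55 = 339.18
Overall dilution factor = 20 × 3.6667 × 27.5 × 339.18 = 6.8402 × 10^5
Stock = 11.0 nM × 6.8402 × 10^5 = 7.524 × 10^6 nM = 7.52 mM

7.52 mM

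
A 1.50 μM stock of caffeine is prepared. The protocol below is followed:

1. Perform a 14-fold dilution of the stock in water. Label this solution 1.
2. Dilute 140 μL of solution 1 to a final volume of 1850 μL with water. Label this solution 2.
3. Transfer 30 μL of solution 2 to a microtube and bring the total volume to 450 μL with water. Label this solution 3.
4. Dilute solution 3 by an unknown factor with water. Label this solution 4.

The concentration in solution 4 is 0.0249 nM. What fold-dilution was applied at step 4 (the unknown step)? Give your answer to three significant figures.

21.7-fold

Step 1: 14-fold → factor 14
Step 2: 140 μL brought to 1850 μL → factor 1850/140 = 13.214
Step 3: 30 μL brought to 450 μL → factor 450/30 = 15
Step 4: unknown factor x
Product of known-step factors = 2775
Overall factor = 1.50 μM / (0.0249 nM) = 60241
x = 60241 / 2775 = 21.7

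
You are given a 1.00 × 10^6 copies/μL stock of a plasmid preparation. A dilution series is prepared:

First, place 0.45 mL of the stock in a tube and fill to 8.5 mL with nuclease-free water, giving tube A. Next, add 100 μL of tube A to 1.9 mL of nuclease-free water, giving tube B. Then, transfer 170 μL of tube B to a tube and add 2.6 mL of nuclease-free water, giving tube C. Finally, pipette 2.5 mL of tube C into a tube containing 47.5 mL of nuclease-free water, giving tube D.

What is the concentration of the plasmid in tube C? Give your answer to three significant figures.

Step 1: 0.45 mL brought to 8.5 mL → factor 8.5/0.45 = 18.889
Step 2: 100 μL + 1.9 mL = 2000 μL total → factor 2000/100 = 20
Step 3: 170 μL + 2.6 mL = 2770 μL total → factor 2770/170 = 16.294
Dilution factor through tube C = 18.889 × 20 × 16.294 = 6155.6
[tube C] = 1.00 × 10^6 copies/μL / 6155.6 = 162 copies/μL

162 copies/μL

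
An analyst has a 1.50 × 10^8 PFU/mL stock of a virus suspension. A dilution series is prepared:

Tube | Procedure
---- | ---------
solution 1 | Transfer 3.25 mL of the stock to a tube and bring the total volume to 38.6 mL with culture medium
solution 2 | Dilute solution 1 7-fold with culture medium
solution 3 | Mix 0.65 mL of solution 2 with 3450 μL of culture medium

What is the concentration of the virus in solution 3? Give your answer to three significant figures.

2.86 × 10^5 PFU/mL

Step 1: 3.25 mL brought to 38.6 mL → factor 38.6/3.25 = 11.877
Step 2: 7-fold → factor 7
Step 3: 0.65 mL + 3450 μL = 4.1 mL total → factor 4.1/0.65 = 6.3077
Overall dilution factor = 11.877 × 7 × 6.3077 = 524.41
Final = 1.50 × 10^8 PFU/mL / 524.41 = 2.86 × 10^5 PFU/mL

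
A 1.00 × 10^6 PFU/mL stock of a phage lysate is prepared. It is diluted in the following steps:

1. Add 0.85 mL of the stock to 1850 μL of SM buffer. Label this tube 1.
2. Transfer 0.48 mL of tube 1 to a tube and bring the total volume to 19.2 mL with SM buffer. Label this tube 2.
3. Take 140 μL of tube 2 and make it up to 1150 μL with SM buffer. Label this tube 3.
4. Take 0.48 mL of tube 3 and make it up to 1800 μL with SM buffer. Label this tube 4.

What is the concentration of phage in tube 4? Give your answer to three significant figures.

256 PFU/mL

Step 1: 0.85 mL + 1850 μL = 2.7 mL total → factor 2.7/0.85 = 3.1765
Step 2: 0.48 mL brought to 19.2 mL → factor 19.2/0.48 = 40
Step 3: 140 μL brought to 1150 μL → factor 1150/140 = 8.2143
Step 4: 0.48 mL brought to 1800 μL → factor 1.8/0.48 = 3.75
Overall dilution factor = 3.1765 × 40 × 8.2143 × 3.75 = 3913.9
Final = 1.00 × 10^6 PFU/mL / 3913.9 = 256 PFU/mL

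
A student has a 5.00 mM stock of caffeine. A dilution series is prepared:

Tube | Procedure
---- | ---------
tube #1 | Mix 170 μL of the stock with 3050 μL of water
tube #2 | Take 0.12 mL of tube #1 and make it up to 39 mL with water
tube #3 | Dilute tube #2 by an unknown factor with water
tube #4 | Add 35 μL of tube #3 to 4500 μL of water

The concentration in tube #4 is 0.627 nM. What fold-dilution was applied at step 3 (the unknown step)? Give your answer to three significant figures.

Step 1: 170 μL + 3050 μL = 3220 μL total → factor 3220/170 = 18.941
Step 2: 0.12 mL brought to 39 mL → factor 39/0.12 = 325
Step 3: unknown factor x
Step 4: 35 μL + 4500 μL = 4535 μL total → factor 4535/35 = 129.57
Product of known-step factors = 7.9763 × 10^5
Overall factor = 5.00 mM / (0.627 nM) = 7.9745 × 10^6
x = 7.9745 × 10^6 / 7.9763 × 10^5 = 10.0

10.0-fold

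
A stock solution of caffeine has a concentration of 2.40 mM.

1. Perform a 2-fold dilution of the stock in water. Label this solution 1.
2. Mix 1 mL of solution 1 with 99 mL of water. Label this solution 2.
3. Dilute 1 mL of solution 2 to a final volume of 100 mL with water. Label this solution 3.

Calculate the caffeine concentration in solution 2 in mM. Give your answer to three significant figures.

0.0120 mM

Step 1: 2-fold → factor 2
Step 2: 1 mL + 99 mL = 100 mL total → factor 100/1 = 100
Dilution factor through solution 2 = 2 × 100 = 200
[solution 2] = 2.40 mM / 200 = 0.0120 mM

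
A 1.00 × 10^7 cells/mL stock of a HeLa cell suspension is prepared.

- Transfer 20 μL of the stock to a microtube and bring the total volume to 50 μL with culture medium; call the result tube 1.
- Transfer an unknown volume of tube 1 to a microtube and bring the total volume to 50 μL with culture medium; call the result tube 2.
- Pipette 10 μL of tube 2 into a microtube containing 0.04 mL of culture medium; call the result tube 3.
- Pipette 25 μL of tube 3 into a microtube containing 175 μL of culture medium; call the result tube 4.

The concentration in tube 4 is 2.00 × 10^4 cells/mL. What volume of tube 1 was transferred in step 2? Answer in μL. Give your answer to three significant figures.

Step 1: 20 μL brought to 50 μL → factor 50/20 = 2.5
Step 2: v brought to 50 μL → factor = 50 μL/v
Step 3: 10 μL + 0.04 mL = 50 μL total → factor 50/10 = 5
Step 4: 25 μL + 175 μL = 200 μL total → factor 200/25 = 8
Product of known-step factors = 100
Overall factor = 1.00 × 10^7 cells/mL / (2.00 × 10^4 cells/mL) = 500
Step-2 factor = 500 / 100 = 5
v = 50 μL / 5 = 10.0 μL

10.0 μL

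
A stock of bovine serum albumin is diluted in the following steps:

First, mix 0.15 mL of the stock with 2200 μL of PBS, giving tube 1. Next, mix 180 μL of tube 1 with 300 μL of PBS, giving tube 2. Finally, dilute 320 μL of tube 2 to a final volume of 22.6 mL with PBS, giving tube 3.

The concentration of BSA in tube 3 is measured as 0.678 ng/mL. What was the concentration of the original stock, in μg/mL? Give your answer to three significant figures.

2.00 μg/mL

Step 1: 0.15 mL + 2200 μL = 2.35 mL total → factor 2.35/0.15 = 15.667
Step 2: 180 μL + 300 μL = 480 μL total → factor 480/180 = 2.6667
Step 3: 320 μL brought to 22.6 mL → factor 22600/320 = 70.625
Overall dilution factor = 15.667 × 2.6667 × 70.625 = 2950.6
Stock = 0.678 ng/mL × 2950.6 = 2000 ng/mL = 2.00 μg/mL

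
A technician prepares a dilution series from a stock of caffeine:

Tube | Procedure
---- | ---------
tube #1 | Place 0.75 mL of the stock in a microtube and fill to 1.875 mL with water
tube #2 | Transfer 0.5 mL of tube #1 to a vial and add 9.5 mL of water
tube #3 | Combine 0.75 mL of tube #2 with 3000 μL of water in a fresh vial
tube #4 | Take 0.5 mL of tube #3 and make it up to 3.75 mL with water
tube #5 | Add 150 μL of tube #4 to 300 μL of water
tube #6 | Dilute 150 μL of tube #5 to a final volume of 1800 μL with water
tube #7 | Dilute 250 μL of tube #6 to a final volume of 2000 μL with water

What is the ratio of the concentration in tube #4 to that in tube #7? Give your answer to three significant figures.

Step 1: 0.75 mL brought to 1.875 mL → factor 1.875/0.75 = 2.5
Step 2: 0.5 mL + 9.5 mL = 10 mL total → factor 10/0.5 = 20
Step 3: 0.75 mL + 3000 μL = 3.75 mL total → factor 3.75/0.75 = 5
Step 4: 0.5 mL brought to 3.75 mL → factor 3.75/0.5 = 7.5
Step 5: 150 μL + 300 μL = 450 μL total → factor 450/150 = 3
Step 6: 150 μL brought to 1800 μL → factor 1800/150 = 12
Step 7: 250 μL brought to 2000 μL → factor 2000/250 = 8
Dilution factor to tube #4 = 1875; to tube #7 = 5.4 × 10^5
[tube #4]/[tube #7] = (factor to tube #7)/(factor to tube #4) = 5.4 × 10^5/1875 = 288

288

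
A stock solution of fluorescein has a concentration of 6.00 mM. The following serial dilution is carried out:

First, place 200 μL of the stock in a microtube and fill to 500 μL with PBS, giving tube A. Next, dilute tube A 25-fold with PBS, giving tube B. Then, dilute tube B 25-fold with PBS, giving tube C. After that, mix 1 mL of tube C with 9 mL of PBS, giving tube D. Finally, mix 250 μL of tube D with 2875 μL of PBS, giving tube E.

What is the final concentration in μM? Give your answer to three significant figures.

Step 1: 200 μL brought to 500 μL → factor 500/200 = 2.5
Step 2: 25-fold → factor 25
Step 3: 25-fold → factor 25
Step 4: 1 mL + 9 mL = 10 mL total → factor 10/1 = 10
Step 5: 250 μL + 2875 μL = 3125 μL total → factor 3125/250 = 12.5
Overall dilution factor = 2.5 × 25 × 25 × 10 × 12.5 = 1.9531 × 10^5
Final = 6.00 mM / 1.9531 × 10^5 = 3.072 × 10^-5 mM = 0.0307 μM

0.0307 μM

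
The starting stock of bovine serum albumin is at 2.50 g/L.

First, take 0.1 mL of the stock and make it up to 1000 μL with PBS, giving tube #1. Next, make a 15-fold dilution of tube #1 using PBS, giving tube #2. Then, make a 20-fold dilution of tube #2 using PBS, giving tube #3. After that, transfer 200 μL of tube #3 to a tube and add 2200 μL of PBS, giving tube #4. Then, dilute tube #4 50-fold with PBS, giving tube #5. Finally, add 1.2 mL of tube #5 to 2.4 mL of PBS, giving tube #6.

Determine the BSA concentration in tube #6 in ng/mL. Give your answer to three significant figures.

Step 1: 0.1 mL brought to 1000 μL → factor 1/0.1 = 10
Step 2: 15-fold → factor 15
Step 3: 20-fold → factor 20
Step 4: 200 μL + 2200 μL = 2400 μL total → factor 2400/200 = 12
Step 5: 50-fold → factor 50
Step 6: 1.2 mL + 2.4 mL = 3.6 mL total → factor 3.6/1.2 = 3
Overall dilution factor = 10 × 15 × 20 × 12 × 50 × 3 = 5.4 × 10^6
Final = 2.50 g/L / 5.4 × 10^6 = 4.630 × 10^-7 g/L = 0.463 ng/mL

0.463 ng/mL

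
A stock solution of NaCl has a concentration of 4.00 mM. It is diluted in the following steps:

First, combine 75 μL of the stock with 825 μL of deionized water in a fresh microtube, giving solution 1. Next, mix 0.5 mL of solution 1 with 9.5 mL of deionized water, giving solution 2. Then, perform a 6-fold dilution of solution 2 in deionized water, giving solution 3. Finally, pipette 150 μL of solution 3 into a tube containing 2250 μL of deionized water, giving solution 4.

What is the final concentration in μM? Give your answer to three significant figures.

0.174 μM

Step 1: 75 μL + 825 μL = 900 μL total → factor 900/75 = 12
Step 2: 0.5 mL + 9.5 mL = 10 mL total → factor 10/0.5 = 20
Step 3: 6-fold → factor 6
Step 4: 150 μL + 2250 μL = 2400 μL total → factor 2400/150 = 16
Overall dilution factor = 12 × 20 × 6 × 16 = 23040
Final = 4.00 mM / 23040 = 0.0001736 mM = 0.174 μM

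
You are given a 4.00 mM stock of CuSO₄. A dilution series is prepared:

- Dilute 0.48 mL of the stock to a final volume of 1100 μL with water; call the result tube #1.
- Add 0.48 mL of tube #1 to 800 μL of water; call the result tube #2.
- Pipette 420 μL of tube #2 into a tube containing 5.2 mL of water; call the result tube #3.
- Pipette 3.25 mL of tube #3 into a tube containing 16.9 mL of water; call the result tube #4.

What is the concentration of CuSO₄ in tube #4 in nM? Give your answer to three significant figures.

Step 1: 0.48 mL brought to 1100 μL → factor 1.1/0.48 = 2.2917
Step 2: 0.48 mL + 800 μL = 1.28 mL total → factor 1.28/0.48 = 2.6667
Step 3: 420 μL + 5.2 mL = 5620 μL total → factor 5620/420 = 13.381
Step 4: 3.25 mL + 16.9 mL = 20.15 mL total → factor 20.15/3.25 = 6.2
Dilution factor through tube #4 = 2.2917 × 2.6667 × 13.381 × 6.2 = 506.99
[tube #4] = 4.00 mM / 506.99 = 0.007890 mM = 7.89 × 10^3 nM

7.89 × 10^3 nM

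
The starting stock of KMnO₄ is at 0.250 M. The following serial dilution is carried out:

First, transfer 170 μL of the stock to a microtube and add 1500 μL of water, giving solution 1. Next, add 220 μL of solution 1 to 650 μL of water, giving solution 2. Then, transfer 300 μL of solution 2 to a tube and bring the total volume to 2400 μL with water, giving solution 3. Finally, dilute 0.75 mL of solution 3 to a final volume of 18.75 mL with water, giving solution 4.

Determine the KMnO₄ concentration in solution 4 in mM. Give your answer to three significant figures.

0.0322 mM

Step 1: 170 μL + 1500 μL = 1670 μL total → factor 1670/170 = 9.8235
Step 2: 220 μL + 650 μL = 870 μL total → factor 870/220 = 3.9545
Step 3: 300 μL brought to 2400 μL → factor 2400/300 = 8
Step 4: 0.75 mL brought to 18.75 mL → factor 18.75/0.75 = 25
Overall dilution factor = 9.8235 × 3.9545 × 8 × 25 = 7769.5
Final = 0.250 M / 7769.5 = 3.218 × 10^-5 M = 0.0322 mM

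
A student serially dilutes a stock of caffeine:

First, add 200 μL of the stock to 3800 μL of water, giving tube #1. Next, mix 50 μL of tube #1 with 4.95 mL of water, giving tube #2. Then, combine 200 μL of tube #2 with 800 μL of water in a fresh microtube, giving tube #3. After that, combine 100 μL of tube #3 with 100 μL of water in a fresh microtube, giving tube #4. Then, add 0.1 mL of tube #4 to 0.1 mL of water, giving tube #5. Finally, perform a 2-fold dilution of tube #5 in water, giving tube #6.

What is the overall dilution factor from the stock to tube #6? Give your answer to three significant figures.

Step 1: 200 μL + 3800 μL = 4000 μL total → factor 4000/200 = 20
Step 2: 50 μL + 4.95 mL = 5000 μL total → factor 5000/50 = 100
Step 3: 200 μL + 800 μL = 1000 μL total → factor 1000/200 = 5
Step 4: 100 μL + 100 μL = 200 μL total → factor 200/100 = 2
Step 5: 0.1 mL + 0.1 mL = 0.2 mL total → factor 0.2/0.1 = 2
Step 6: 2-fold → factor 2
Overall dilution factor = 20 × 100 × 5 × 2 × 2 × 2 = 80000

8.00 × 10^4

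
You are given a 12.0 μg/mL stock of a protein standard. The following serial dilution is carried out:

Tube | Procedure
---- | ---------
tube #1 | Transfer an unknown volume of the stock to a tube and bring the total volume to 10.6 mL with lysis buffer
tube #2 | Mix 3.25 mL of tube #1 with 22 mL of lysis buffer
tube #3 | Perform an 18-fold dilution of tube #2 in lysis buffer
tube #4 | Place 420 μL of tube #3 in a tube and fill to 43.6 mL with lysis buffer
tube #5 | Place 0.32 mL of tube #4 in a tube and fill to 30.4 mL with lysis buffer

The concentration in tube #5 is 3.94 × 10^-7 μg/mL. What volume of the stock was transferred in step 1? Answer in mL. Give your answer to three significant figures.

0.480 mL

Step 1: v brought to 10.6 mL → factor = 10.6 mL/v
Step 2: 3.25 mL + 22 mL = 25.25 mL total → factor 25.25/3.25 = 7.7692
Step 3: 18-fold → factor 18
Step 4: 420 μL brought to 43.6 mL → factor 43600/420 = 103.81
Step 5: 0.32 mL brought to 30.4 mL → factor 30.4/0.32 = 95
Product of known-step factors = 1.3791 × 10^6
Overall factor = 12.0 μg/mL / (3.94 × 10^-7 μg/mL) = 3.0457 × 10^7
Step-1 factor = 3.0457 × 10^7 / 1.3791 × 10^6 = 22.084
v = 10.6 mL / 22.084 = 0.480 mL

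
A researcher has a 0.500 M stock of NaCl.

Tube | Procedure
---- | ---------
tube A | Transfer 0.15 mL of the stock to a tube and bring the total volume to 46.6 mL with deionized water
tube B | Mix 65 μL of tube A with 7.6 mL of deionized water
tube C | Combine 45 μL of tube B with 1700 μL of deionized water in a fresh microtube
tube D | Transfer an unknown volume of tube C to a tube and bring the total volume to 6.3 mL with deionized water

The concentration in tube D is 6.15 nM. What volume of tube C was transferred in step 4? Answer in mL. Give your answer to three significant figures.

Step 1: 0.15 mL brought to 46.6 mL → factor 46.6/0.15 = 310.67
Step 2: 65 μL + 7.6 mL = 7665 μL total → factor 7665/65 = 117.92
Step 3: 45 μL + 1700 μL = 1745 μL total → factor 1745/45 = 38.778
Step 4: v brought to 6.3 mL → factor = 6.3 mL/v
Product of known-step factors = 1.4206 × 10^6
Overall factor = 0.500 M / (6.15 nM) = 8.1301 × 10^7
Step-4 factor = 8.1301 × 10^7 / 1.4206 × 10^6 = 57.229
v = 6.3 mL / 57.229 = 0.110 mL

0.110 mL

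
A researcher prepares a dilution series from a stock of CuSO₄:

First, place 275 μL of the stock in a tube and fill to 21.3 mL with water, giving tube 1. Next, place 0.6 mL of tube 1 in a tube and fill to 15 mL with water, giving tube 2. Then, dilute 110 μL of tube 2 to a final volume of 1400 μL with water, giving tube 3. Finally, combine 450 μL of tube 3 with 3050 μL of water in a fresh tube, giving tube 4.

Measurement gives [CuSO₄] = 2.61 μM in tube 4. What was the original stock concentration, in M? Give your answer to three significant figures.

Step 1: 275 μL brought to 21.3 mL → factor 21300/275 = 77.455
Step 2: 0.6 mL brought to 15 mL → factor 15/0.6 = 25
Step 3: 110 μL brought to 1400 μL → factor 1400/110 = 12.727
Step 4: 450 μL + 3050 μL = 3500 μL total → factor 3500/450 = 7.7778
Overall dilution factor = 77.455 × 25 × 12.727 × 7.7778 = 1.9168 × 10^5
Stock = 2.61 μM × 1.9168 × 10^5 = 5.003 × 10^5 μM = 0.500 M

0.500 M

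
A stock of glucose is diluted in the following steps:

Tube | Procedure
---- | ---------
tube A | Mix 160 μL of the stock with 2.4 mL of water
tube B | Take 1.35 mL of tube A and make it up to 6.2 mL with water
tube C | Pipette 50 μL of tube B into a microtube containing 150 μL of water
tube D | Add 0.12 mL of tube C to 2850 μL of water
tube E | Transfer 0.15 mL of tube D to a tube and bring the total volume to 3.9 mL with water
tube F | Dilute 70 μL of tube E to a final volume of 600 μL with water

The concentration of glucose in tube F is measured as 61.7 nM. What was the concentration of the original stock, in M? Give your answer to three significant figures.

Step 1: 160 μL + 2.4 mL = 2560 μL total → factor 2560/160 = 16
Step 2: 1.35 mL brought to 6.2 mL → factor 6.2/1.35 = 4.5926
Step 3: 50 μL + 150 μL = 200 μL total → factor 200/50 = 4
Step 4: 0.12 mL + 2850 μL = 2.97 mL total → factor 2.97/0.12 = 24.75
Step 5: 0.15 mL brought to 3.9 mL → factor 3.9/0.15 = 26
Step 6: 70 μL brought to 600 μL → factor 600/70 = 8.5714
Overall dilution factor = 16 × 4.5926 × 4 × 24.75 × 26 × 8.5714 = 1.6212 × 10^6
Stock = 61.7 nM × 1.6212 × 10^6 = 1.000 × 10^8 nM = 0.100 M

0.100 M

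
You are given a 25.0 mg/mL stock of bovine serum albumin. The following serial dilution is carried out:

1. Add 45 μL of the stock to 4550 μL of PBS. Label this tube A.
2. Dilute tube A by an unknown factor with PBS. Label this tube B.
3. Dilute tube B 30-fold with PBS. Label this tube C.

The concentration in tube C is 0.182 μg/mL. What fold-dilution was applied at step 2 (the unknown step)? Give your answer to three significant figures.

Step 1: 45 μL + 4550 μL = 4595 μL total → factor 4595/45 = 102.11
Step 2: unknown factor x
Step 3: 30-fold → factor 30
Product of known-step factors = 3063.3
Overall factor = 25.0 mg/mL / (0.182 μg/mL) = 1.3736 × 10^5
x = 1.3736 × 10^5 / 3063.3 = 44.8

44.8-fold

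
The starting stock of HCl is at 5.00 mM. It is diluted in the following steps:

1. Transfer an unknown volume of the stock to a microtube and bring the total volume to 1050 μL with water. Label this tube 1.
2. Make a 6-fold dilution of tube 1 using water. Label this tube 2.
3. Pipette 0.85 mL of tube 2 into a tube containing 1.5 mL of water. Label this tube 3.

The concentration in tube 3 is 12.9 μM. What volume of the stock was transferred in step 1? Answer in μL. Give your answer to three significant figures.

44.9 μL

Step 1: v brought to 1050 μL → factor = 1050 μL/v
Step 2: 6-fold → factor 6
Step 3: 0.85 mL + 1.5 mL = 2.35 mL total → factor 2.35/0.85 = 2.7647
Product of known-step factors = 16.588
Overall factor = 5.00 mM / (12.9 μM) = 387.6
Step-1 factor = 387.6 / 16.588 = 23.366
v = 1050 μL / 23.366 = 44.9 μL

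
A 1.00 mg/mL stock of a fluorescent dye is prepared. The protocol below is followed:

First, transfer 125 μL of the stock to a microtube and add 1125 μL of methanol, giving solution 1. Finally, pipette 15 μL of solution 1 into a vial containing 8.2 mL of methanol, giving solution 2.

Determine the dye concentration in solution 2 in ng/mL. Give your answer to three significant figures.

Step 1: 125 μL + 1125 μL = 1250 μL total → factor 1250/125 = 10
Step 2: 15 μL + 8.2 mL = 8215 μL total → factor 8215/15 = 547.67
Overall dilution factor = 10 × 547.67 = 5476.7
Final = 1.00 mg/mL / 5476.7 = 0.0001826 mg/mL = 183 ng/mL

183 ng/mL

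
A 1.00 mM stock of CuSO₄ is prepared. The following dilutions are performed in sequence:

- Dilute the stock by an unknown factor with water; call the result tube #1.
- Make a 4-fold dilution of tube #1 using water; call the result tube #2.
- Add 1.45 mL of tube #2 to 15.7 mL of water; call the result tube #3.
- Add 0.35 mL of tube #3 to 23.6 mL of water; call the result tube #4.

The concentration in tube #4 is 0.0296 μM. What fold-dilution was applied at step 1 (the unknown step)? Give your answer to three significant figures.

Step 1: unknown factor x
Step 2: 4-fold → factor 4
Step 3: 1.45 mL + 15.7 mL = 17.15 mL total → factor 17.15/1.45 = 11.828
Step 4: 0.35 mL + 23.6 mL = 23.95 mL total → factor 23.95/0.35 = 68.429
Product of known-step factors = 3237.4
Overall factor = 1.00 mM / (0.0296 μM) = 33784
x = 33784 / 3237.4 = 10.4

10.4-fold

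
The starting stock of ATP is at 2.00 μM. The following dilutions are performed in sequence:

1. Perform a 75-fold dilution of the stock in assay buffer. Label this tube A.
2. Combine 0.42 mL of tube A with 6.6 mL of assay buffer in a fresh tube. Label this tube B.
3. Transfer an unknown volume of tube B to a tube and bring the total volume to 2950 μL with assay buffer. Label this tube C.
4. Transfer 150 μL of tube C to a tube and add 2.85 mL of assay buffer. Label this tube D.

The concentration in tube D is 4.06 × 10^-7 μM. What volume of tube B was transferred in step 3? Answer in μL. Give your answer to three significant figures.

Step 1: 75-fold → factor 75
Step 2: 0.42 mL + 6.6 mL = 7.02 mL total → factor 7.02/0.42 = 16.714
Step 3: v brought to 2950 μL → factor = 2950 μL/v
Step 4: 150 μL + 2.85 mL = 3000 μL total → factor 3000/150 = 20
Product of known-step factors = 25071
Overall factor = 2.00 μM / (4.06 × 10^-7 μM) = 4.9261 × 10^6
Step-3 factor = 4.9261 × 10^6 / 25071 = 196.48
v = 2950 μL / 196.48 = 15.0 μL

15.0 μL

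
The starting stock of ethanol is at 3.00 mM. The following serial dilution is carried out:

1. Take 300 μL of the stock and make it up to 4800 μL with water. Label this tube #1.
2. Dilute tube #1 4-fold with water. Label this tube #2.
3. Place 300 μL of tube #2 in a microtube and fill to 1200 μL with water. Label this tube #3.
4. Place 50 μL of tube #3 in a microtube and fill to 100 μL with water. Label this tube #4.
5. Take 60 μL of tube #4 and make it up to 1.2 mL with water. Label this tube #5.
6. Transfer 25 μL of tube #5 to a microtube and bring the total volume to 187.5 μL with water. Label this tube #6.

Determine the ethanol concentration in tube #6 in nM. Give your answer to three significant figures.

Step 1: 300 μL brought to 4800 μL → factor 4800/300 = 16
Step 2: 4-fold → factor 4
Step 3: 300 μL brought to 1200 μL → factor 1200/300 = 4
Step 4: 50 μL brought to 100 μL → factor 100/50 = 2
Step 5: 60 μL brought to 1.2 mL → factor 1200/60 = 20
Step 6: 25 μL brought to 187.5 μL → factor 187.5/25 = 7.5
Overall dilution factor = 16 × 4 × 4 × 2 × 20 × 7.5 = 76800
Final = 3.00 mM / 76800 = 3.906 × 10^-5 mM = 39.1 nM

39.1 nM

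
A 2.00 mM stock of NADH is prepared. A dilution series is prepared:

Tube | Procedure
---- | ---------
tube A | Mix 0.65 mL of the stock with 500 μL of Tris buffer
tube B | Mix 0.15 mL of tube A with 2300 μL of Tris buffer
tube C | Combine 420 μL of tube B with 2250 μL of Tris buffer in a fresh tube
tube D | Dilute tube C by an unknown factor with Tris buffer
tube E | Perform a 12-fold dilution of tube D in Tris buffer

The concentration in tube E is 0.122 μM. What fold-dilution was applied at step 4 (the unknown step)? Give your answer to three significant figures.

7.44-fold

Step 1: 0.65 mL + 500 μL = 1.15 mL total → factor 1.15/0.65 = 1.7692
Step 2: 0.15 mL + 2300 μL = 2.45 mL total → factor 2.45/0.15 = 16.333
Step 3: 420 μL + 2250 μL = 2670 μL total → factor 2670/420 = 6.3571
Step 4: unknown factor x
Step 5: 12-fold → factor 12
Product of known-step factors = 2204.5
Overall factor = 2.00 mM / (0.122 μM) = 16393
x = 16393 / 2204.5 = 7.44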